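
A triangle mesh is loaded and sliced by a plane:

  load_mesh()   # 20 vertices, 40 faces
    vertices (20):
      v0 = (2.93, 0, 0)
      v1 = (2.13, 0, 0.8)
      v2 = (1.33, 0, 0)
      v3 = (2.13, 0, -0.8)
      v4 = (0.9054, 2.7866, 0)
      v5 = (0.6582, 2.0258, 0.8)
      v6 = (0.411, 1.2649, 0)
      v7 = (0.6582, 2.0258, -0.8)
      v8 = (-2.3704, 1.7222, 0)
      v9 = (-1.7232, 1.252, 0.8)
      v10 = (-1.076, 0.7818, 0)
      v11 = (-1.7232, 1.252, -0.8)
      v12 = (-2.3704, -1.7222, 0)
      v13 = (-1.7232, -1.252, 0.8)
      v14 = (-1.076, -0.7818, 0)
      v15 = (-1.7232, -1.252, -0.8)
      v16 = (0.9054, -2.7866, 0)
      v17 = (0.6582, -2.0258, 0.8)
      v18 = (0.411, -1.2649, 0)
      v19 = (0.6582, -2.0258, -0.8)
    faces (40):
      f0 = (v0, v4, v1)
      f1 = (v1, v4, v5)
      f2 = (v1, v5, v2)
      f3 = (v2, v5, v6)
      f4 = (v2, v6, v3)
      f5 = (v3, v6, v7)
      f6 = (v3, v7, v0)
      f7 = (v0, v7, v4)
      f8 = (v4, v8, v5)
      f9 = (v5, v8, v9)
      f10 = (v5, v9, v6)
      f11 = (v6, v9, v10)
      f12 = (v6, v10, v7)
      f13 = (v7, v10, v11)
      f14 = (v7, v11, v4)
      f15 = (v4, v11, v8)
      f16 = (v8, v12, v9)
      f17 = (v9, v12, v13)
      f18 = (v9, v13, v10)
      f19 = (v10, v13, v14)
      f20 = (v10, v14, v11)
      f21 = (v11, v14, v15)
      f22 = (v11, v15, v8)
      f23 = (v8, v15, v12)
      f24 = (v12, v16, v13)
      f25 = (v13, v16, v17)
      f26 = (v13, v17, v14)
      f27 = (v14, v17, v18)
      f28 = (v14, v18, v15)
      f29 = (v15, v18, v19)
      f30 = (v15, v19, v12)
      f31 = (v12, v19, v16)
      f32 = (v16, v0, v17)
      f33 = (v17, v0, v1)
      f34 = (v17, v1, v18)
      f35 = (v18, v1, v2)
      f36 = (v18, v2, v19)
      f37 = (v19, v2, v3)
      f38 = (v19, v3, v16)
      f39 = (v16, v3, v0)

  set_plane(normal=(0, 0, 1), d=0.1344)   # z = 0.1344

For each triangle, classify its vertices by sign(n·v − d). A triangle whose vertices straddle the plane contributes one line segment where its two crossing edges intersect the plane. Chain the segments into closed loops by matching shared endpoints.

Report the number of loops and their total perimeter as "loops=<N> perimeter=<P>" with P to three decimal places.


loops=2 perimeter=25.040

Straddling triangles (20 of 40):
  (v0,v4,v1) [--+] → (1.11113, 2.31845, 0.1344)–(2.7956, 0, 0.1344)  len=2.8658
  (v1,v4,v5) [+-+] → (1.11113, 2.31845, 0.1344)–(0.86387, 2.65879, 0.1344)  len=0.4207
  (v1,v5,v2) [++-] → (1.21714, 0.340334, 0.1344)–(1.4644, 0, 0.1344)  len=0.4207
  (v2,v5,v6) [-+-] → (1.21714, 0.340334, 0.1344)–(0.45253, 1.39273, 0.1344)  len=1.3008
  (v4,v8,v5) [--+] → (-1.8616, 1.7732, 0.1344)–(0.86387, 2.65879, 0.1344)  len=2.8657
  (v5,v8,v9) [+-+] → (-1.8616, 1.7732, 0.1344)–(-2.26167, 1.64321, 0.1344)  len=0.4207
  (v5,v9,v6) [++-] → (0.0524544, 1.26273, 0.1344)–(0.45253, 1.39273, 0.1344)  len=0.4207
  (v6,v9,v10) [-+-] → (0.0524544, 1.26273, 0.1344)–(-1.18473, 0.860794, 0.1344)  len=1.3008
  (v8,v12,v9) [--+] → (-2.26167, -1.22253, 0.1344)–(-2.26167, 1.64321, 0.1344)  len=2.8657
  (v9,v12,v13) [+-+] → (-2.26167, -1.22253, 0.1344)–(-2.26167, -1.64321, 0.1344)  len=0.4207
  (v9,v13,v10) [++-] → (-1.18473, 0.440122, 0.1344)–(-1.18473, 0.860794, 0.1344)  len=0.4207
  (v10,v13,v14) [-+-] → (-1.18473, 0.440122, 0.1344)–(-1.18473, -0.860794, 0.1344)  len=1.3009
  (v12,v16,v13) [--+] → (0.463795, -2.52879, 0.1344)–(-2.26167, -1.64321, 0.1344)  len=2.8657
  (v13,v16,v17) [+-+] → (0.463795, -2.52879, 0.1344)–(0.86387, -2.65879, 0.1344)  len=0.4207
  (v13,v17,v14) [++-] → (-0.784654, -0.990792, 0.1344)–(-1.18473, -0.860794, 0.1344)  len=0.4207
  (v14,v17,v18) [-+-] → (-0.784654, -0.990792, 0.1344)–(0.45253, -1.39273, 0.1344)  len=1.3008
  (v16,v0,v17) [--+] → (2.54834, -0.340334, 0.1344)–(0.86387, -2.65879, 0.1344)  len=2.8658
  (v17,v0,v1) [+-+] → (2.54834, -0.340334, 0.1344)–(2.7956, 0, 0.1344)  len=0.4207
  (v17,v1,v18) [++-] → (0.699792, -1.0524, 0.1344)–(0.45253, -1.39273, 0.1344)  len=0.4207
  (v18,v1,v2) [-+-] → (0.699792, -1.0524, 0.1344)–(1.4644, 0, 0.1344)  len=1.3008

Chained into 2 loop(s):
  loop 1: 10 segments, perimeter = 16.4321
  loop 2: 10 segments, perimeter = 8.6076
Total perimeter = 25.040


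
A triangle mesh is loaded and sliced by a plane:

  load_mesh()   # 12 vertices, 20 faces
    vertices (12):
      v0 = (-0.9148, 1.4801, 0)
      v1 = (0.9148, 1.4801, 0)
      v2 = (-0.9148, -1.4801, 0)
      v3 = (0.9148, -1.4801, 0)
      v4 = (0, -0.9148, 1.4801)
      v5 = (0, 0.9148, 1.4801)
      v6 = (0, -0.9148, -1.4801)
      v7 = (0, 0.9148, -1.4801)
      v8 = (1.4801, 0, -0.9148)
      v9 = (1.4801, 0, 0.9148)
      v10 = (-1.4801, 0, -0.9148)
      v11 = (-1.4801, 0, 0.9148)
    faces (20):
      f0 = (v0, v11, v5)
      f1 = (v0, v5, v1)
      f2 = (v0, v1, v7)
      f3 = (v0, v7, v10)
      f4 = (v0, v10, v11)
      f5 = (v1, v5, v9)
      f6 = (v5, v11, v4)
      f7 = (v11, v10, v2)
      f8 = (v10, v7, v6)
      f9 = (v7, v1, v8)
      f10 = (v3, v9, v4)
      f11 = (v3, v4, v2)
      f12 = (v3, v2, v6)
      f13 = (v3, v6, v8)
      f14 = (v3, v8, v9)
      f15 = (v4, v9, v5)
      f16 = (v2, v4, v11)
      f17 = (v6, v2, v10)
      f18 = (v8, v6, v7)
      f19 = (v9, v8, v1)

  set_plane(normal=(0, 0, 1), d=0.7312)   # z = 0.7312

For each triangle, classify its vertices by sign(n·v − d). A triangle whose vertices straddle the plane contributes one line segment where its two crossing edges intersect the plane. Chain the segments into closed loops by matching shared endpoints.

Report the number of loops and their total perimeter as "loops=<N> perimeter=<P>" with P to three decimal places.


loops=1 perimeter=8.236

Straddling triangles (10 of 20):
  (v0,v11,v5) [-++] → (-1.36664, 0.297055, 0.7312)–(-0.46287, 1.20083, 0.7312)  len=1.2781
  (v0,v5,v1) [-+-] → (-0.46287, 1.20083, 0.7312)–(0.46287, 1.20083, 0.7312)  len=0.9257
  (v0,v10,v11) [--+] → (-1.4801, 0, 0.7312)–(-1.36664, 0.297055, 0.7312)  len=0.3180
  (v1,v5,v9) [-++] → (0.46287, 1.20083, 0.7312)–(1.36664, 0.297055, 0.7312)  len=1.2781
  (v11,v10,v2) [+--] → (-1.4801, 0, 0.7312)–(-1.36664, -0.297055, 0.7312)  len=0.3180
  (v3,v9,v4) [-++] → (1.36664, -0.297055, 0.7312)–(0.46287, -1.20083, 0.7312)  len=1.2781
  (v3,v4,v2) [-+-] → (0.46287, -1.20083, 0.7312)–(-0.46287, -1.20083, 0.7312)  len=0.9257
  (v3,v8,v9) [--+] → (1.4801, 0, 0.7312)–(1.36664, -0.297055, 0.7312)  len=0.3180
  (v2,v4,v11) [-++] → (-0.46287, -1.20083, 0.7312)–(-1.36664, -0.297055, 0.7312)  len=1.2781
  (v9,v8,v1) [+--] → (1.4801, 0, 0.7312)–(1.36664, 0.297055, 0.7312)  len=0.3180

Chained into 1 loop(s):
  loop 1: 10 segments, perimeter = 8.2359
Total perimeter = 8.236


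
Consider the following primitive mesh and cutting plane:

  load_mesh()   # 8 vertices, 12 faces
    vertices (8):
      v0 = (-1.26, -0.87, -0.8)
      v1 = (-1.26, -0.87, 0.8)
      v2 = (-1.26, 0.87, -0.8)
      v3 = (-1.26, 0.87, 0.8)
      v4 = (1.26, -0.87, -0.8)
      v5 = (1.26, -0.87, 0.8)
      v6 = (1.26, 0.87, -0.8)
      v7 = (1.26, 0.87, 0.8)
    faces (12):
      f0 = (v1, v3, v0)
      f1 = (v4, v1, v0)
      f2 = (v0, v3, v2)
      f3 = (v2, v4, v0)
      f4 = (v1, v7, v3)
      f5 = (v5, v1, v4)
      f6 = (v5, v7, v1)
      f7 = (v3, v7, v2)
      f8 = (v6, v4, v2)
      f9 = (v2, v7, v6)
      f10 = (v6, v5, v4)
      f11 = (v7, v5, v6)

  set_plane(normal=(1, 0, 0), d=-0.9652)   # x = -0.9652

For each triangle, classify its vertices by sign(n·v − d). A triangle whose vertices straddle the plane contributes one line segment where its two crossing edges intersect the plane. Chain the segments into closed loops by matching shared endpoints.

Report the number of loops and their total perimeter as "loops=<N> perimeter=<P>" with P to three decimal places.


Straddling triangles (8 of 12):
  (v4,v1,v0) [+--] → (-0.9652, -0.87, 0.612825)–(-0.9652, -0.87, -0.8)  len=1.4128
  (v2,v4,v0) [-+-] → (-0.9652, 0.666448, -0.8)–(-0.9652, -0.87, -0.8)  len=1.5364
  (v1,v7,v3) [-+-] → (-0.9652, -0.666448, 0.8)–(-0.9652, 0.87, 0.8)  len=1.5364
  (v5,v1,v4) [+-+] → (-0.9652, -0.87, 0.8)–(-0.9652, -0.87, 0.612825)  len=0.1872
  (v5,v7,v1) [++-] → (-0.9652, -0.666448, 0.8)–(-0.9652, -0.87, 0.8)  len=0.2036
  (v3,v7,v2) [-+-] → (-0.9652, 0.87, 0.8)–(-0.9652, 0.87, -0.612825)  len=1.4128
  (v6,v4,v2) [++-] → (-0.9652, 0.666448, -0.8)–(-0.9652, 0.87, -0.8)  len=0.2036
  (v2,v7,v6) [-++] → (-0.9652, 0.87, -0.612825)–(-0.9652, 0.87, -0.8)  len=0.1872

Chained into 1 loop(s):
  loop 1: 8 segments, perimeter = 6.6800
Total perimeter = 6.680

loops=1 perimeter=6.680


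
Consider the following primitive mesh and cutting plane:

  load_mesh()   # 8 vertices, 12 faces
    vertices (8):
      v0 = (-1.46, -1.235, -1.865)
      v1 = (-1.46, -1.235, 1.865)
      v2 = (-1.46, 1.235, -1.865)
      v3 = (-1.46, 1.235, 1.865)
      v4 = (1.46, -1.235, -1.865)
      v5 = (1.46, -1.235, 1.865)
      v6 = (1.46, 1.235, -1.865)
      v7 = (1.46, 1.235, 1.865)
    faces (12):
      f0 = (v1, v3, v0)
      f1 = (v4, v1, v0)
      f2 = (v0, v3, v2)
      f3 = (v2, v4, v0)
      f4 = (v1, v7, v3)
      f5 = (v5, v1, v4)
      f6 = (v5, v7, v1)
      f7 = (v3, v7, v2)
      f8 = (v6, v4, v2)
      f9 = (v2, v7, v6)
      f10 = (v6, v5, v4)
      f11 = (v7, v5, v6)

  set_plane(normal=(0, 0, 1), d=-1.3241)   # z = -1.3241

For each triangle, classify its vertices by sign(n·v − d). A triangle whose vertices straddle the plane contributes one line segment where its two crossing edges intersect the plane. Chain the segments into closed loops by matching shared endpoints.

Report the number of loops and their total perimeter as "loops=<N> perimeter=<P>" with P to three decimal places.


loops=1 perimeter=10.780

Straddling triangles (8 of 12):
  (v1,v3,v0) [++-] → (-1.46, -0.876817, -1.3241)–(-1.46, -1.235, -1.3241)  len=0.3582
  (v4,v1,v0) [-+-] → (1.03656, -1.235, -1.3241)–(-1.46, -1.235, -1.3241)  len=2.4966
  (v0,v3,v2) [-+-] → (-1.46, -0.876817, -1.3241)–(-1.46, 1.235, -1.3241)  len=2.1118
  (v5,v1,v4) [++-] → (1.03656, -1.235, -1.3241)–(1.46, -1.235, -1.3241)  len=0.4234
  (v3,v7,v2) [++-] → (-1.03656, 1.235, -1.3241)–(-1.46, 1.235, -1.3241)  len=0.4234
  (v2,v7,v6) [-+-] → (-1.03656, 1.235, -1.3241)–(1.46, 1.235, -1.3241)  len=2.4966
  (v6,v5,v4) [-+-] → (1.46, 0.876817, -1.3241)–(1.46, -1.235, -1.3241)  len=2.1118
  (v7,v5,v6) [++-] → (1.46, 0.876817, -1.3241)–(1.46, 1.235, -1.3241)  len=0.3582

Chained into 1 loop(s):
  loop 1: 8 segments, perimeter = 10.7800
Total perimeter = 10.780


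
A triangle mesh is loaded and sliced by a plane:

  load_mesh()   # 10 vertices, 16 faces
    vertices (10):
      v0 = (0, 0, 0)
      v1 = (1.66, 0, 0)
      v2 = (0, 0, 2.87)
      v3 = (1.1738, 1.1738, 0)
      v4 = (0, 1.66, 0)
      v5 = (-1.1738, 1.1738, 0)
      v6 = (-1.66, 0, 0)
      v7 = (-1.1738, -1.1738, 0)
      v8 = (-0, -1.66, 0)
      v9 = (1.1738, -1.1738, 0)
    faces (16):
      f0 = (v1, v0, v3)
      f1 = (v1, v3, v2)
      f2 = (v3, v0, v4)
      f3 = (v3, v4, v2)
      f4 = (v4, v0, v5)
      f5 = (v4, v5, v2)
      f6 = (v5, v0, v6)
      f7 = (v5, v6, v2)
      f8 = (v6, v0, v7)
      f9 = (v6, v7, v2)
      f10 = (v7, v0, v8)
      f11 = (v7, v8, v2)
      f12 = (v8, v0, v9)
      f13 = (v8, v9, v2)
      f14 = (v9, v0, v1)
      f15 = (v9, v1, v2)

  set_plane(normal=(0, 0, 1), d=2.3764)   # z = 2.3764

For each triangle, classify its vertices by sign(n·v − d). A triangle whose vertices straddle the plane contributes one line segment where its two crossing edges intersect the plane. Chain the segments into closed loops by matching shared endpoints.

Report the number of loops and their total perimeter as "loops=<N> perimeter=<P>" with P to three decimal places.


Straddling triangles (8 of 16):
  (v1,v3,v2) [--+] → (0.201877, 0.201877, 2.3764)–(0.285497, 0, 2.3764)  len=0.2185
  (v3,v4,v2) [--+] → (0, 0.285497, 2.3764)–(0.201877, 0.201877, 2.3764)  len=0.2185
  (v4,v5,v2) [--+] → (-0.201877, 0.201877, 2.3764)–(0, 0.285497, 2.3764)  len=0.2185
  (v5,v6,v2) [--+] → (-0.285497, 0, 2.3764)–(-0.201877, 0.201877, 2.3764)  len=0.2185
  (v6,v7,v2) [--+] → (-0.201877, -0.201877, 2.3764)–(-0.285497, 0, 2.3764)  len=0.2185
  (v7,v8,v2) [--+] → (0, -0.285497, 2.3764)–(-0.201877, -0.201877, 2.3764)  len=0.2185
  (v8,v9,v2) [--+] → (0.201877, -0.201877, 2.3764)–(0, -0.285497, 2.3764)  len=0.2185
  (v9,v1,v2) [--+] → (0.285497, 0, 2.3764)–(0.201877, -0.201877, 2.3764)  len=0.2185

Chained into 1 loop(s):
  loop 1: 8 segments, perimeter = 1.7481
Total perimeter = 1.748

loops=1 perimeter=1.748


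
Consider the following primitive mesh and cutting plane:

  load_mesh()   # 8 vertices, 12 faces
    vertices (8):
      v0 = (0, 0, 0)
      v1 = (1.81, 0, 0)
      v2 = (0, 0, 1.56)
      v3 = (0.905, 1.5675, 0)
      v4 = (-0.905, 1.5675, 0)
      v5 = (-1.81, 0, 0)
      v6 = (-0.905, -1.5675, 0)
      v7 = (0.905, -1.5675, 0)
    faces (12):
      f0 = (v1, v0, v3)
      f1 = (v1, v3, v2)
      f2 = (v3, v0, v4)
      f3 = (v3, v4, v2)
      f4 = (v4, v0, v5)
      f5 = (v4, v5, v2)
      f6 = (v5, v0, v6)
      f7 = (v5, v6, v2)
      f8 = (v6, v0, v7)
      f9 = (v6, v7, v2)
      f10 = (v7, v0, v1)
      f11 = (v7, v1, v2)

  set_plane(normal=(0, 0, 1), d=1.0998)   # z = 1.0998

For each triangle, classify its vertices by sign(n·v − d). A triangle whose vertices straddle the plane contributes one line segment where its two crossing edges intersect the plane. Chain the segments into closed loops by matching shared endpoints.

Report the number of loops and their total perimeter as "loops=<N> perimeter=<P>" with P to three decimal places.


Straddling triangles (6 of 12):
  (v1,v3,v2) [--+] → (0.266975, 0.462412, 1.0998)–(0.53395, 0, 1.0998)  len=0.5339
  (v3,v4,v2) [--+] → (-0.266975, 0.462412, 1.0998)–(0.266975, 0.462412, 1.0998)  len=0.5339
  (v4,v5,v2) [--+] → (-0.53395, 0, 1.0998)–(-0.266975, 0.462412, 1.0998)  len=0.5339
  (v5,v6,v2) [--+] → (-0.266975, -0.462412, 1.0998)–(-0.53395, 0, 1.0998)  len=0.5339
  (v6,v7,v2) [--+] → (0.266975, -0.462412, 1.0998)–(-0.266975, -0.462412, 1.0998)  len=0.5339
  (v7,v1,v2) [--+] → (0.53395, 0, 1.0998)–(0.266975, -0.462412, 1.0998)  len=0.5339

Chained into 1 loop(s):
  loop 1: 6 segments, perimeter = 3.2037
Total perimeter = 3.204

loops=1 perimeter=3.204


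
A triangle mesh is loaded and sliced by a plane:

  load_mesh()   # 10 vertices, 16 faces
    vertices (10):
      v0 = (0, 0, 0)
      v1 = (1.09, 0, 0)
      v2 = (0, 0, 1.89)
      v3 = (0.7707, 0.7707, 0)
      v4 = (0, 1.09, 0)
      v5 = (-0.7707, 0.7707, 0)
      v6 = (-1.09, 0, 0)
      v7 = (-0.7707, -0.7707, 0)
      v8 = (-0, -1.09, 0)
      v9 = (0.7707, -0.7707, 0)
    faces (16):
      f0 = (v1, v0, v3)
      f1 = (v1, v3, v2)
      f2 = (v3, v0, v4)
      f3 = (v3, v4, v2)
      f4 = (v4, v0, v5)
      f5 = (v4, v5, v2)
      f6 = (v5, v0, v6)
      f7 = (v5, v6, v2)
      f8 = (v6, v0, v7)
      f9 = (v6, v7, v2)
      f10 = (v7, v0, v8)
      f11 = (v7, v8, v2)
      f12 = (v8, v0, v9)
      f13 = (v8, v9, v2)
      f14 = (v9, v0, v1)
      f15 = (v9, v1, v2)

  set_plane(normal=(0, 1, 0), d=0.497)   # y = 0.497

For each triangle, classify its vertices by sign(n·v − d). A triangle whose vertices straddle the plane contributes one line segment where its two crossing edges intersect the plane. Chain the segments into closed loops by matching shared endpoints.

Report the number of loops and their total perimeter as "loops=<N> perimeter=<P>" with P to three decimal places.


Straddling triangles (8 of 16):
  (v1,v0,v3) [--+] → (0.497, 0.497, 0)–(0.884094, 0.497, 0)  len=0.3871
  (v1,v3,v2) [-+-] → (0.884094, 0.497, 0)–(0.497, 0.497, 0.671199)  len=0.7748
  (v3,v0,v4) [+-+] → (0.497, 0.497, 0)–(0, 0.497, 0)  len=0.4970
  (v3,v4,v2) [++-] → (0, 0.497, 1.02823)–(0.497, 0.497, 0.671199)  len=0.6119
  (v4,v0,v5) [+-+] → (0, 0.497, 0)–(-0.497, 0.497, 0)  len=0.4970
  (v4,v5,v2) [++-] → (-0.497, 0.497, 0.671199)–(0, 0.497, 1.02823)  len=0.6119
  (v5,v0,v6) [+--] → (-0.497, 0.497, 0)–(-0.884094, 0.497, 0)  len=0.3871
  (v5,v6,v2) [+--] → (-0.884094, 0.497, 0)–(-0.497, 0.497, 0.671199)  len=0.7748

Chained into 1 loop(s):
  loop 1: 8 segments, perimeter = 4.5417
Total perimeter = 4.542

loops=1 perimeter=4.542


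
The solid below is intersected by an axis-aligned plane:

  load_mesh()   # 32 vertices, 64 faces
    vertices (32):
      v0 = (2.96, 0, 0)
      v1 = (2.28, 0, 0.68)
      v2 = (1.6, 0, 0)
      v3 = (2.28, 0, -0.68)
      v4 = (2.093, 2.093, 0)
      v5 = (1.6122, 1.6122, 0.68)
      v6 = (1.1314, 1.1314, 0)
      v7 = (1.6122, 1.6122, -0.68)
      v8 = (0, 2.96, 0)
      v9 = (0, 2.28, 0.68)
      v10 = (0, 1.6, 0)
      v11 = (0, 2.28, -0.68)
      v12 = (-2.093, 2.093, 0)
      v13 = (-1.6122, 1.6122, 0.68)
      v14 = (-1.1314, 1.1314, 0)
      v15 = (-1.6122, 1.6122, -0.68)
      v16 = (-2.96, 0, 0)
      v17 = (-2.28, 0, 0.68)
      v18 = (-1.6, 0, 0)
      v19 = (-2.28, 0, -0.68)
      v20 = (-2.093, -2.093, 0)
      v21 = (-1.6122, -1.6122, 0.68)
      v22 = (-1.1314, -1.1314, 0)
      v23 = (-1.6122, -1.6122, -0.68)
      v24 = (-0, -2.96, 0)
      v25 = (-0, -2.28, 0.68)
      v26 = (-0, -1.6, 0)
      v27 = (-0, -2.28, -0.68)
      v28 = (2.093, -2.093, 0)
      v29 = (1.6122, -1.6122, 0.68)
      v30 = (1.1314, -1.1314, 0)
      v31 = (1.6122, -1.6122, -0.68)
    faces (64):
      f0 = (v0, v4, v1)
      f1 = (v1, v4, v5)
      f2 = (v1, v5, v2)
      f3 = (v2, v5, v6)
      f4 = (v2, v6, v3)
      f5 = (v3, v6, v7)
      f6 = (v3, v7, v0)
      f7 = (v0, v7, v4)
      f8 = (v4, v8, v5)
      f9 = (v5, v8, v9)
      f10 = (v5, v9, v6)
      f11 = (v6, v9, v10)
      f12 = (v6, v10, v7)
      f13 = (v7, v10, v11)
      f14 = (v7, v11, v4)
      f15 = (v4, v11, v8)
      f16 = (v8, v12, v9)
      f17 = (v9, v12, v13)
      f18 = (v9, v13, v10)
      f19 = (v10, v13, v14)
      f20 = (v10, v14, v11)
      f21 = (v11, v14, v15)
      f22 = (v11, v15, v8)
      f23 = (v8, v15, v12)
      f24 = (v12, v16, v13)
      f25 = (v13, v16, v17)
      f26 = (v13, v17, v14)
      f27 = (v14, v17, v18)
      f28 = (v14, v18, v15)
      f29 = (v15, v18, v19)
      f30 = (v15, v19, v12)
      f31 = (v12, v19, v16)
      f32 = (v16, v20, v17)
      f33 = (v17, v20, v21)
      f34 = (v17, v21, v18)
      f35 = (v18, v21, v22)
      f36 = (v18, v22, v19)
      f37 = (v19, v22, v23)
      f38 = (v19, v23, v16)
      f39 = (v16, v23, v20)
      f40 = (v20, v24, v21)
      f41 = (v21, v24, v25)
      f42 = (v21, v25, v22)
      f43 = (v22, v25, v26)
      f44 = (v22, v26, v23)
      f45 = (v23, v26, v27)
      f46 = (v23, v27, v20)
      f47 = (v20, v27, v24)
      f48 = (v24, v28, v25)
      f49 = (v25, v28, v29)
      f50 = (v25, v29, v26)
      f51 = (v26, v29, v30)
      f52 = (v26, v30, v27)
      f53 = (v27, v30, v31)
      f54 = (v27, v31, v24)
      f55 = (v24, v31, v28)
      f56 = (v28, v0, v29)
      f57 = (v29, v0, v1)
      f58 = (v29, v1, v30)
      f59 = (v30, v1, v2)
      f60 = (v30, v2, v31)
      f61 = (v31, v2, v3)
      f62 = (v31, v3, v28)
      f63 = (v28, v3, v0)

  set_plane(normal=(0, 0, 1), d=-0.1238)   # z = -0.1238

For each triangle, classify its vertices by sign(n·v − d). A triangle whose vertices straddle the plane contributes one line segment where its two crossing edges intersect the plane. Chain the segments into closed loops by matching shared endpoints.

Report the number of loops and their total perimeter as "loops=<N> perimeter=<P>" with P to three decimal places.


Straddling triangles (32 of 64):
  (v2,v6,v3) [++-] → (1.34051, 0.925419, -0.1238)–(1.7238, 0, -0.1238)  len=1.0017
  (v3,v6,v7) [-+-] → (1.34051, 0.925419, -0.1238)–(1.21893, 1.21893, -0.1238)  len=0.3177
  (v3,v7,v0) [--+] → (2.71462, 0.293515, -0.1238)–(2.8362, 0, -0.1238)  len=0.3177
  (v0,v7,v4) [+-+] → (2.71462, 0.293515, -0.1238)–(2.00547, 2.00547, -0.1238)  len=1.8530
  (v6,v10,v7) [++-] → (0.293515, 1.60222, -0.1238)–(1.21893, 1.21893, -0.1238)  len=1.0017
  (v7,v10,v11) [-+-] → (0.293515, 1.60222, -0.1238)–(0, 1.7238, -0.1238)  len=0.3177
  (v7,v11,v4) [--+] → (1.71195, 2.12704, -0.1238)–(2.00547, 2.00547, -0.1238)  len=0.3177
  (v4,v11,v8) [+-+] → (1.71195, 2.12704, -0.1238)–(0, 2.8362, -0.1238)  len=1.8530
  (v10,v14,v11) [++-] → (-0.925419, 1.34051, -0.1238)–(0, 1.7238, -0.1238)  len=1.0017
  (v11,v14,v15) [-+-] → (-0.925419, 1.34051, -0.1238)–(-1.21893, 1.21893, -0.1238)  len=0.3177
  (v11,v15,v8) [--+] → (-0.293515, 2.71462, -0.1238)–(0, 2.8362, -0.1238)  len=0.3177
  (v8,v15,v12) [+-+] → (-0.293515, 2.71462, -0.1238)–(-2.00547, 2.00547, -0.1238)  len=1.8530
  (v14,v18,v15) [++-] → (-1.60222, 0.293515, -0.1238)–(-1.21893, 1.21893, -0.1238)  len=1.0017
  (v15,v18,v19) [-+-] → (-1.60222, 0.293515, -0.1238)–(-1.7238, 0, -0.1238)  len=0.3177
  (v15,v19,v12) [--+] → (-2.12704, 1.71195, -0.1238)–(-2.00547, 2.00547, -0.1238)  len=0.3177
  (v12,v19,v16) [+-+] → (-2.12704, 1.71195, -0.1238)–(-2.8362, 0, -0.1238)  len=1.8530
  (v18,v22,v19) [++-] → (-1.34051, -0.925419, -0.1238)–(-1.7238, 0, -0.1238)  len=1.0017
  (v19,v22,v23) [-+-] → (-1.34051, -0.925419, -0.1238)–(-1.21893, -1.21893, -0.1238)  len=0.3177
  (v19,v23,v16) [--+] → (-2.71462, -0.293515, -0.1238)–(-2.8362, 0, -0.1238)  len=0.3177
  (v16,v23,v20) [+-+] → (-2.71462, -0.293515, -0.1238)–(-2.00547, -2.00547, -0.1238)  len=1.8530
  (v22,v26,v23) [++-] → (-0.293515, -1.60222, -0.1238)–(-1.21893, -1.21893, -0.1238)  len=1.0017
  (v23,v26,v27) [-+-] → (-0.293515, -1.60222, -0.1238)–(0, -1.7238, -0.1238)  len=0.3177
  (v23,v27,v20) [--+] → (-1.71195, -2.12704, -0.1238)–(-2.00547, -2.00547, -0.1238)  len=0.3177
  (v20,v27,v24) [+-+] → (-1.71195, -2.12704, -0.1238)–(0, -2.8362, -0.1238)  len=1.8530
  (v26,v30,v27) [++-] → (0.925419, -1.34051, -0.1238)–(0, -1.7238, -0.1238)  len=1.0017
  (v27,v30,v31) [-+-] → (0.925419, -1.34051, -0.1238)–(1.21893, -1.21893, -0.1238)  len=0.3177
  (v27,v31,v24) [--+] → (0.293515, -2.71462, -0.1238)–(0, -2.8362, -0.1238)  len=0.3177
  (v24,v31,v28) [+-+] → (0.293515, -2.71462, -0.1238)–(2.00547, -2.00547, -0.1238)  len=1.8530
  (v30,v2,v31) [++-] → (1.60222, -0.293515, -0.1238)–(1.21893, -1.21893, -0.1238)  len=1.0017
  (v31,v2,v3) [-+-] → (1.60222, -0.293515, -0.1238)–(1.7238, 0, -0.1238)  len=0.3177
  (v31,v3,v28) [--+] → (2.12704, -1.71195, -0.1238)–(2.00547, -2.00547, -0.1238)  len=0.3177
  (v28,v3,v0) [+-+] → (2.12704, -1.71195, -0.1238)–(2.8362, 0, -0.1238)  len=1.8530

Chained into 2 loop(s):
  loop 1: 16 segments, perimeter = 10.5548
  loop 2: 16 segments, perimeter = 17.3657
Total perimeter = 27.921

loops=2 perimeter=27.921


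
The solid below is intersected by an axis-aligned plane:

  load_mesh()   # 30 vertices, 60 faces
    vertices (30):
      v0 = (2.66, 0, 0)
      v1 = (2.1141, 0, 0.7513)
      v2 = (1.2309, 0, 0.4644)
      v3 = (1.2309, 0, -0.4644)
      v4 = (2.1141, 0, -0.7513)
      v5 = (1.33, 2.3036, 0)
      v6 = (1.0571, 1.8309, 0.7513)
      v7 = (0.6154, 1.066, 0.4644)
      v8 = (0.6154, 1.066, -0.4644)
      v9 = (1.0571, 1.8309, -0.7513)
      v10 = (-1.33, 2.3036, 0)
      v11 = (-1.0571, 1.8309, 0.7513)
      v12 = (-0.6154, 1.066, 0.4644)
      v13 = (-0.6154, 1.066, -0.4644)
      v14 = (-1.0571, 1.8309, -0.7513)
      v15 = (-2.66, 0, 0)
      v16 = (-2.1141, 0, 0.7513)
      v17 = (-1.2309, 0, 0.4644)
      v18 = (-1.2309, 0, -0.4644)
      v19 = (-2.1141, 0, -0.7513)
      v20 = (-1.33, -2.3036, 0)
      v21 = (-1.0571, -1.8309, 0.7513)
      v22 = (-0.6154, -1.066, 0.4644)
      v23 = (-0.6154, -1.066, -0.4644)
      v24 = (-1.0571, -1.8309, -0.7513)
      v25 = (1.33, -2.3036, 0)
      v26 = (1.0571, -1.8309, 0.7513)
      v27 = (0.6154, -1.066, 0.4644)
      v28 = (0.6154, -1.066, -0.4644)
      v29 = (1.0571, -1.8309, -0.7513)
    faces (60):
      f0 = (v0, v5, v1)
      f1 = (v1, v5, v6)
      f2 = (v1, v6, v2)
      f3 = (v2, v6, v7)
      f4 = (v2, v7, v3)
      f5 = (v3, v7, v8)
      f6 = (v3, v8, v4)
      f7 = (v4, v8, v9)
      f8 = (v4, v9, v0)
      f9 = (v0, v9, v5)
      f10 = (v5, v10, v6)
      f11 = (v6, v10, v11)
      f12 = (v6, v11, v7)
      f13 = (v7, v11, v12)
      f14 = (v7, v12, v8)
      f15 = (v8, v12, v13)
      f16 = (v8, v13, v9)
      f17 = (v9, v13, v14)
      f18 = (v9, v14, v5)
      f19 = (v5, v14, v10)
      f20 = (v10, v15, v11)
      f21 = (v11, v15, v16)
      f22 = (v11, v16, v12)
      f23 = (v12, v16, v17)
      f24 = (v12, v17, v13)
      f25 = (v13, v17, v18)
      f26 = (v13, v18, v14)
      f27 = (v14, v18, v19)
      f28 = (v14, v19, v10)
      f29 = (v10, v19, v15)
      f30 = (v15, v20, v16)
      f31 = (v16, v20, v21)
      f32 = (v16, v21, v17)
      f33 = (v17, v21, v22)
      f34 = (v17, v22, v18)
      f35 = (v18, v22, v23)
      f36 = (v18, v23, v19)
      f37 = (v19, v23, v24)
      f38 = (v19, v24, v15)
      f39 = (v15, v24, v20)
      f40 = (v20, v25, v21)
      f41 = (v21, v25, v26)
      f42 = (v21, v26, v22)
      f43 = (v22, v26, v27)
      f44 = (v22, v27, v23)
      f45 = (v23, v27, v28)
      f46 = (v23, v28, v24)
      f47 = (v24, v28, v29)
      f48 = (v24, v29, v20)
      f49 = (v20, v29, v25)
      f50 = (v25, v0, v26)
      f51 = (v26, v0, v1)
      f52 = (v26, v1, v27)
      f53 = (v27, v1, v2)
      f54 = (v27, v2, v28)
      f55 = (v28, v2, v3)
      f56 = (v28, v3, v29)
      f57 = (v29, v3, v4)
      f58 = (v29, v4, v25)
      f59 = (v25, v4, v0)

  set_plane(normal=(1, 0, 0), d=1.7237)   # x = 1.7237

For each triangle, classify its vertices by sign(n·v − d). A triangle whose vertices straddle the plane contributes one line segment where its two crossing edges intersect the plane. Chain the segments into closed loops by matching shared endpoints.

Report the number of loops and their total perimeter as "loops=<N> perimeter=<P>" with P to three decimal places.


loops=1 perimeter=7.583

Straddling triangles (14 of 60):
  (v0,v5,v1) [+-+] → (1.7237, 1.6217, 0)–(1.7237, 1.14695, 0.377231)  len=0.6064
  (v1,v5,v6) [+--] → (1.7237, 1.14695, 0.377231)–(1.7237, 0.676238, 0.7513)  len=0.6012
  (v1,v6,v2) [+--] → (1.7237, 0.676238, 0.7513)–(1.7237, 0, 0.624482)  len=0.6880
  (v3,v8,v4) [--+] → (1.7237, 0.277685, -0.676565)–(1.7237, 0, -0.624482)  len=0.2825
  (v4,v8,v9) [+--] → (1.7237, 0.277685, -0.676565)–(1.7237, 0.676238, -0.7513)  len=0.4055
  (v4,v9,v0) [+-+] → (1.7237, 0.676238, -0.7513)–(1.7237, 1.06948, -0.438856)  len=0.5023
  (v0,v9,v5) [+--] → (1.7237, 1.06948, -0.438856)–(1.7237, 1.6217, 0)  len=0.7054
  (v25,v0,v26) [-+-] → (1.7237, -1.6217, 0)–(1.7237, -1.06948, 0.438856)  len=0.7054
  (v26,v0,v1) [-++] → (1.7237, -1.06948, 0.438856)–(1.7237, -0.676238, 0.7513)  len=0.5023
  (v26,v1,v27) [-+-] → (1.7237, -0.676238, 0.7513)–(1.7237, -0.277685, 0.676565)  len=0.4055
  (v27,v1,v2) [-+-] → (1.7237, -0.277685, 0.676565)–(1.7237, 0, 0.624482)  len=0.2825
  (v29,v3,v4) [--+] → (1.7237, 0, -0.624482)–(1.7237, -0.676238, -0.7513)  len=0.6880
  (v29,v4,v25) [-+-] → (1.7237, -0.676238, -0.7513)–(1.7237, -1.14695, -0.377231)  len=0.6012
  (v25,v4,v0) [-++] → (1.7237, -1.14695, -0.377231)–(1.7237, -1.6217, 0)  len=0.6064

Chained into 1 loop(s):
  loop 1: 14 segments, perimeter = 7.5826
Total perimeter = 7.583


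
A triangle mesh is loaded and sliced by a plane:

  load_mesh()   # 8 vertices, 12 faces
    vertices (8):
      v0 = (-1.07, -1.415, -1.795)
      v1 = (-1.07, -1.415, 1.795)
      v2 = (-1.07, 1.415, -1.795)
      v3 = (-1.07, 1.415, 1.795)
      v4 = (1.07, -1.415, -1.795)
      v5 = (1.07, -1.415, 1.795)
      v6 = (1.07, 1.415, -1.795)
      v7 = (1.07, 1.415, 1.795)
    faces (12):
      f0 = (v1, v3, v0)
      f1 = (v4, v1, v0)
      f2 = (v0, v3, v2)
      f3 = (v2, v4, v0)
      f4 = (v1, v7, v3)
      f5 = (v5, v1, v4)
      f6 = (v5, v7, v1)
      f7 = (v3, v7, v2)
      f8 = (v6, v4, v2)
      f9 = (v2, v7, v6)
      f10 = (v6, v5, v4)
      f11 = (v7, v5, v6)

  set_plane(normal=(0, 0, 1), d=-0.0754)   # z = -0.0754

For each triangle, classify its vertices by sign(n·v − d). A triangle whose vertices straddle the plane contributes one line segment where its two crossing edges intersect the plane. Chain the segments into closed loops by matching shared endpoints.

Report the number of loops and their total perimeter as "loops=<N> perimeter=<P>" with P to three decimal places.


loops=1 perimeter=9.940

Straddling triangles (8 of 12):
  (v1,v3,v0) [++-] → (-1.07, -0.0594379, -0.0754)–(-1.07, -1.415, -0.0754)  len=1.3556
  (v4,v1,v0) [-+-] → (0.044946, -1.415, -0.0754)–(-1.07, -1.415, -0.0754)  len=1.1149
  (v0,v3,v2) [-+-] → (-1.07, -0.0594379, -0.0754)–(-1.07, 1.415, -0.0754)  len=1.4744
  (v5,v1,v4) [++-] → (0.044946, -1.415, -0.0754)–(1.07, -1.415, -0.0754)  len=1.0251
  (v3,v7,v2) [++-] → (-0.044946, 1.415, -0.0754)–(-1.07, 1.415, -0.0754)  len=1.0251
  (v2,v7,v6) [-+-] → (-0.044946, 1.415, -0.0754)–(1.07, 1.415, -0.0754)  len=1.1149
  (v6,v5,v4) [-+-] → (1.07, 0.0594379, -0.0754)–(1.07, -1.415, -0.0754)  len=1.4744
  (v7,v5,v6) [++-] → (1.07, 0.0594379, -0.0754)–(1.07, 1.415, -0.0754)  len=1.3556

Chained into 1 loop(s):
  loop 1: 8 segments, perimeter = 9.9400
Total perimeter = 9.940


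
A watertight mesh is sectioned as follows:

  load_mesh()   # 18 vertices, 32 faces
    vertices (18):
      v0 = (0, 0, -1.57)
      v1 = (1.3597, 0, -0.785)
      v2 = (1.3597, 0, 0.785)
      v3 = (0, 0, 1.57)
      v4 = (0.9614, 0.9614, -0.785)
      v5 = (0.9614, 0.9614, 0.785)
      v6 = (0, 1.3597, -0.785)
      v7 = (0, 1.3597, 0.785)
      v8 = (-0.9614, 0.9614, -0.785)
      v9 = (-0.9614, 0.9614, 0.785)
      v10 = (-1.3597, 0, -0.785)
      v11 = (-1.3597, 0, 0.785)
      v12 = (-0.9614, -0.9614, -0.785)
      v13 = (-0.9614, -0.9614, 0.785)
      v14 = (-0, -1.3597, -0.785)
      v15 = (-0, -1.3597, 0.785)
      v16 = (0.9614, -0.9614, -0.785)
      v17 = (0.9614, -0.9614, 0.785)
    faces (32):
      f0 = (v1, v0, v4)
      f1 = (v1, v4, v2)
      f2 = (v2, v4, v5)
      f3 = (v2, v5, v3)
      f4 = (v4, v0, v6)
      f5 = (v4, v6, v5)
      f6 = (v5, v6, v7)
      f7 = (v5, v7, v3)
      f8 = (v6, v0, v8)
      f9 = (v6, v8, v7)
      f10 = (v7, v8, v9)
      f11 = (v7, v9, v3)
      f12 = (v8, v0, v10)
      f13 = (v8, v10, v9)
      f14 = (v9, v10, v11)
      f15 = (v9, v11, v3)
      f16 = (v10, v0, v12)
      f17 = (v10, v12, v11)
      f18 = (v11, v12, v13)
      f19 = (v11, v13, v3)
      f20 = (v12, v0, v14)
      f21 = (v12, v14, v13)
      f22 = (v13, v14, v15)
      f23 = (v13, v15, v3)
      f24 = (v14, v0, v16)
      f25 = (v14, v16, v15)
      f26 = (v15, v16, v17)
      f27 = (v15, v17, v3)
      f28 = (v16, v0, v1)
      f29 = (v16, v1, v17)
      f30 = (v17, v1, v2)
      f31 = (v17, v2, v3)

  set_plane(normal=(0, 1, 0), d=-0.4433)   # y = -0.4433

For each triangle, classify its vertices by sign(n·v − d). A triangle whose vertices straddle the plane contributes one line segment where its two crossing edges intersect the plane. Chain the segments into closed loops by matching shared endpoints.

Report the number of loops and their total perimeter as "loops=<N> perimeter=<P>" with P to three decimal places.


loops=1 perimeter=8.348

Straddling triangles (12 of 32):
  (v10,v0,v12) [++-] → (-0.4433, -0.4433, -1.20804)–(-1.17604, -0.4433, -0.785)  len=0.8461
  (v10,v12,v11) [+-+] → (-1.17604, -0.4433, -0.785)–(-1.17604, -0.4433, 0.0610755)  len=0.8461
  (v11,v12,v13) [+--] → (-1.17604, -0.4433, 0.0610755)–(-1.17604, -0.4433, 0.785)  len=0.7239
  (v11,v13,v3) [+-+] → (-1.17604, -0.4433, 0.785)–(-0.4433, -0.4433, 1.20804)  len=0.8461
  (v12,v0,v14) [-+-] → (-0.4433, -0.4433, -1.20804)–(0, -0.4433, -1.31407)  len=0.4558
  (v13,v15,v3) [--+] → (0, -0.4433, 1.31407)–(-0.4433, -0.4433, 1.20804)  len=0.4558
  (v14,v0,v16) [-+-] → (0, -0.4433, -1.31407)–(0.4433, -0.4433, -1.20804)  len=0.4558
  (v15,v17,v3) [--+] → (0.4433, -0.4433, 1.20804)–(0, -0.4433, 1.31407)  len=0.4558
  (v16,v0,v1) [-++] → (0.4433, -0.4433, -1.20804)–(1.17604, -0.4433, -0.785)  len=0.8461
  (v16,v1,v17) [-+-] → (1.17604, -0.4433, -0.785)–(1.17604, -0.4433, -0.0610755)  len=0.7239
  (v17,v1,v2) [-++] → (1.17604, -0.4433, -0.0610755)–(1.17604, -0.4433, 0.785)  len=0.8461
  (v17,v2,v3) [-++] → (1.17604, -0.4433, 0.785)–(0.4433, -0.4433, 1.20804)  len=0.8461

Chained into 1 loop(s):
  loop 1: 12 segments, perimeter = 8.3476
Total perimeter = 8.348


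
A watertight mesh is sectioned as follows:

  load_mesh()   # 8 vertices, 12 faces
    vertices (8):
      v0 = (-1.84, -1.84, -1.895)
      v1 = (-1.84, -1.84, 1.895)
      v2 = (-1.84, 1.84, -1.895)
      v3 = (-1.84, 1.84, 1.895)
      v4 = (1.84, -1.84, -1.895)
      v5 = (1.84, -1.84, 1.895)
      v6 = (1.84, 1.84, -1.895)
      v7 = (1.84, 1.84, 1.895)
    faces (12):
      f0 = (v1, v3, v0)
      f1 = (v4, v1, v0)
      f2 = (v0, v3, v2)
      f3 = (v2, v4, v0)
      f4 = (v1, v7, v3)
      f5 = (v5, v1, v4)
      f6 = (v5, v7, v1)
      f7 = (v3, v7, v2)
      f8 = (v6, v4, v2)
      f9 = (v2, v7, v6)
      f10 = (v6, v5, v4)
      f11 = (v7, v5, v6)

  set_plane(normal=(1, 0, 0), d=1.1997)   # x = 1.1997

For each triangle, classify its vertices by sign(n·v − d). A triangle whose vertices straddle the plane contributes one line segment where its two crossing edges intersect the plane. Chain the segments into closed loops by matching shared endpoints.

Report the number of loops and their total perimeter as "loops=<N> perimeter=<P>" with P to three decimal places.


Straddling triangles (8 of 12):
  (v4,v1,v0) [+--] → (1.1997, -1.84, -1.23556)–(1.1997, -1.84, -1.895)  len=0.6594
  (v2,v4,v0) [-+-] → (1.1997, -1.1997, -1.895)–(1.1997, -1.84, -1.895)  len=0.6403
  (v1,v7,v3) [-+-] → (1.1997, 1.1997, 1.895)–(1.1997, 1.84, 1.895)  len=0.6403
  (v5,v1,v4) [+-+] → (1.1997, -1.84, 1.895)–(1.1997, -1.84, -1.23556)  len=3.1306
  (v5,v7,v1) [++-] → (1.1997, 1.1997, 1.895)–(1.1997, -1.84, 1.895)  len=3.0397
  (v3,v7,v2) [-+-] → (1.1997, 1.84, 1.895)–(1.1997, 1.84, 1.23556)  len=0.6594
  (v6,v4,v2) [++-] → (1.1997, -1.1997, -1.895)–(1.1997, 1.84, -1.895)  len=3.0397
  (v2,v7,v6) [-++] → (1.1997, 1.84, 1.23556)–(1.1997, 1.84, -1.895)  len=3.1306

Chained into 1 loop(s):
  loop 1: 8 segments, perimeter = 14.9400
Total perimeter = 14.940

loops=1 perimeter=14.940


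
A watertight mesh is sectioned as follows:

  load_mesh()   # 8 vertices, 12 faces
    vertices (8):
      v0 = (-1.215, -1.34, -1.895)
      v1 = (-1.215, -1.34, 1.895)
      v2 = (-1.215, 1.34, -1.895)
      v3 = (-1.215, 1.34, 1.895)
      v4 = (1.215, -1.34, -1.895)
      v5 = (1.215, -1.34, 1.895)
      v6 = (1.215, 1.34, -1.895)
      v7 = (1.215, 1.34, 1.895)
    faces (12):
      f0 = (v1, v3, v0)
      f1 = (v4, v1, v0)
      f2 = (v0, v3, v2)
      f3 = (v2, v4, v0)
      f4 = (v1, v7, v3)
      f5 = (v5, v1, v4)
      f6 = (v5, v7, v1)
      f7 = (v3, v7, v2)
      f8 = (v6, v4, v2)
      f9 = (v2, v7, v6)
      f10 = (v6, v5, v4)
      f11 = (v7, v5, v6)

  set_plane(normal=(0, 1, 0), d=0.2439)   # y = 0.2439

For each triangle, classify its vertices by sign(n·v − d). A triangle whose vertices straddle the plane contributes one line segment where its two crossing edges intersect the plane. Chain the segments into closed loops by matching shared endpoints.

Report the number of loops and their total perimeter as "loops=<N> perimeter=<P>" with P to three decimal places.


Straddling triangles (8 of 12):
  (v1,v3,v0) [-+-] → (-1.215, 0.2439, 1.895)–(-1.215, 0.2439, 0.344918)  len=1.5501
  (v0,v3,v2) [-++] → (-1.215, 0.2439, 0.344918)–(-1.215, 0.2439, -1.895)  len=2.2399
  (v2,v4,v0) [+--] → (-0.221148, 0.2439, -1.895)–(-1.215, 0.2439, -1.895)  len=0.9939
  (v1,v7,v3) [-++] → (0.221148, 0.2439, 1.895)–(-1.215, 0.2439, 1.895)  len=1.4361
  (v5,v7,v1) [-+-] → (1.215, 0.2439, 1.895)–(0.221148, 0.2439, 1.895)  len=0.9939
  (v6,v4,v2) [+-+] → (1.215, 0.2439, -1.895)–(-0.221148, 0.2439, -1.895)  len=1.4361
  (v6,v5,v4) [+--] → (1.215, 0.2439, -0.344918)–(1.215, 0.2439, -1.895)  len=1.5501
  (v7,v5,v6) [+-+] → (1.215, 0.2439, 1.895)–(1.215, 0.2439, -0.344918)  len=2.2399

Chained into 1 loop(s):
  loop 1: 8 segments, perimeter = 12.4400
Total perimeter = 12.440

loops=1 perimeter=12.440


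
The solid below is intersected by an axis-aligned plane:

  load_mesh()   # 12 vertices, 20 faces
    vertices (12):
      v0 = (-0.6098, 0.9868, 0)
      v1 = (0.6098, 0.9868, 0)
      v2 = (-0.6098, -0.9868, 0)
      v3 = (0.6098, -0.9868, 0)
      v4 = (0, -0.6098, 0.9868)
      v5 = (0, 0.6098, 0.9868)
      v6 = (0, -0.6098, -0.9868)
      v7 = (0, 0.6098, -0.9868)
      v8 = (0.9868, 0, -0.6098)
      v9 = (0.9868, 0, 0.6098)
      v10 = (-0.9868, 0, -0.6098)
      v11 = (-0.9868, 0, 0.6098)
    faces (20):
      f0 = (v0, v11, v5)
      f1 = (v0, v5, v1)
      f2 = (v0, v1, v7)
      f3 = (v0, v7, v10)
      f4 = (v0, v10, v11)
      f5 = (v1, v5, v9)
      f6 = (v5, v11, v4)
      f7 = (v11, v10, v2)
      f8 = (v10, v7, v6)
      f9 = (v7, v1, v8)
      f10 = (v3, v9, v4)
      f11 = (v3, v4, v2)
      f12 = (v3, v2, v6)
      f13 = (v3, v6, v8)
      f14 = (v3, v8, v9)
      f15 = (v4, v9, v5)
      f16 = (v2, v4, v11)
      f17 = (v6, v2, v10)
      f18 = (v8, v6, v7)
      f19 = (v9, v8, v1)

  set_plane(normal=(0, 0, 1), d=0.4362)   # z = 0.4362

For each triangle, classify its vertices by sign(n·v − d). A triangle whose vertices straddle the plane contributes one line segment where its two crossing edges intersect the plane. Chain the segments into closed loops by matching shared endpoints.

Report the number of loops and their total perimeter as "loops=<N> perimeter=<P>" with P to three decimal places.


Straddling triangles (10 of 20):
  (v0,v11,v5) [-++] → (-0.879474, 0.280926, 0.4362)–(-0.340247, 0.820153, 0.4362)  len=0.7626
  (v0,v5,v1) [-+-] → (-0.340247, 0.820153, 0.4362)–(0.340247, 0.820153, 0.4362)  len=0.6805
  (v0,v10,v11) [--+] → (-0.9868, 0, 0.4362)–(-0.879474, 0.280926, 0.4362)  len=0.3007
  (v1,v5,v9) [-++] → (0.340247, 0.820153, 0.4362)–(0.879474, 0.280926, 0.4362)  len=0.7626
  (v11,v10,v2) [+--] → (-0.9868, 0, 0.4362)–(-0.879474, -0.280926, 0.4362)  len=0.3007
  (v3,v9,v4) [-++] → (0.879474, -0.280926, 0.4362)–(0.340247, -0.820153, 0.4362)  len=0.7626
  (v3,v4,v2) [-+-] → (0.340247, -0.820153, 0.4362)–(-0.340247, -0.820153, 0.4362)  len=0.6805
  (v3,v8,v9) [--+] → (0.9868, 0, 0.4362)–(0.879474, -0.280926, 0.4362)  len=0.3007
  (v2,v4,v11) [-++] → (-0.340247, -0.820153, 0.4362)–(-0.879474, -0.280926, 0.4362)  len=0.7626
  (v9,v8,v1) [+--] → (0.9868, 0, 0.4362)–(0.879474, 0.280926, 0.4362)  len=0.3007

Chained into 1 loop(s):
  loop 1: 10 segments, perimeter = 5.6142
Total perimeter = 5.614

loops=1 perimeter=5.614


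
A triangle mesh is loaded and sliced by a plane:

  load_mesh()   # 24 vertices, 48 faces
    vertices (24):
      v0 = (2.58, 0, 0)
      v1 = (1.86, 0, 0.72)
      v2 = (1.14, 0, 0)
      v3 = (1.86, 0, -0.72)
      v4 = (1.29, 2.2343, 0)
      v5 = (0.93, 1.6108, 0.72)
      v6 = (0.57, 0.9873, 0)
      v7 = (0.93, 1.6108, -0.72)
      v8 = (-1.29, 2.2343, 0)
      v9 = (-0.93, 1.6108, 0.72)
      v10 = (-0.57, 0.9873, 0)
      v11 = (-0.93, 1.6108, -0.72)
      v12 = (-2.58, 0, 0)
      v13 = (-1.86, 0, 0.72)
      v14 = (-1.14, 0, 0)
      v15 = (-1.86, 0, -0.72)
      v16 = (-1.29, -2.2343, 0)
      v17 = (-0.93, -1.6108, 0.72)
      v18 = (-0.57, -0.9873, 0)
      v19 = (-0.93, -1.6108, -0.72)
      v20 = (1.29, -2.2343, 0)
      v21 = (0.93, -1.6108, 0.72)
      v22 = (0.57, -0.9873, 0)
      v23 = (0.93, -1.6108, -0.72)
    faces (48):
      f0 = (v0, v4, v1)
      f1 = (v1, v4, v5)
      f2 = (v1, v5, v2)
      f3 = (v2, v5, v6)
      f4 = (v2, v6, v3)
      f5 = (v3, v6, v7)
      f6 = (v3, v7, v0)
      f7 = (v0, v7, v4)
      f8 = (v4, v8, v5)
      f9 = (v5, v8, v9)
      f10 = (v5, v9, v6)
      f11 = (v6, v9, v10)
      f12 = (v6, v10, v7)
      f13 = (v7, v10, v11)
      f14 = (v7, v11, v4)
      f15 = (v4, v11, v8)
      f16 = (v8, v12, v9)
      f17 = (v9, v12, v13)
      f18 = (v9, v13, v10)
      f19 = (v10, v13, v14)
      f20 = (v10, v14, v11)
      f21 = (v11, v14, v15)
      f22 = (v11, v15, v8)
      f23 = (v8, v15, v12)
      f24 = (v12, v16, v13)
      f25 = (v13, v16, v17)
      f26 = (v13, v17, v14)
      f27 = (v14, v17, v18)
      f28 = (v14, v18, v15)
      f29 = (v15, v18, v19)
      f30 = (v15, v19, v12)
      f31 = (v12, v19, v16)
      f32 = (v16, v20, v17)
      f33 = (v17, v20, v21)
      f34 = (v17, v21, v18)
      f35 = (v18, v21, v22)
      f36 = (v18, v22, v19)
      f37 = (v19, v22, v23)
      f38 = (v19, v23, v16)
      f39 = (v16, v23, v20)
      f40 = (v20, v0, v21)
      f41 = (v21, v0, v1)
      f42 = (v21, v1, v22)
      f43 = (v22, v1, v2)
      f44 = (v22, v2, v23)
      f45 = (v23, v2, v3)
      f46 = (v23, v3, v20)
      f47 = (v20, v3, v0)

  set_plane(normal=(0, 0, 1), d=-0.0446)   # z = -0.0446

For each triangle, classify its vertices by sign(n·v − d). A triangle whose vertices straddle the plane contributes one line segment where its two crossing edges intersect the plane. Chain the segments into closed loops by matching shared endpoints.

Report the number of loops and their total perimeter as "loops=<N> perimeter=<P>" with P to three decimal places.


loops=2 perimeter=22.320

Straddling triangles (24 of 48):
  (v2,v6,v3) [++-] → (0.649908, 0.926142, -0.0446)–(1.1846, 0, -0.0446)  len=1.0694
  (v3,v6,v7) [-+-] → (0.649908, 0.926142, -0.0446)–(0.5923, 1.02592, -0.0446)  len=0.1152
  (v3,v7,v0) [--+] → (2.47779, 0.0997801, -0.0446)–(2.5354, 0, -0.0446)  len=0.1152
  (v0,v7,v4) [+-+] → (2.47779, 0.0997801, -0.0446)–(1.2677, 2.19568, -0.0446)  len=2.4201
  (v6,v10,v7) [++-] → (-0.477083, 1.02592, -0.0446)–(0.5923, 1.02592, -0.0446)  len=1.0694
  (v7,v10,v11) [-+-] → (-0.477083, 1.02592, -0.0446)–(-0.5923, 1.02592, -0.0446)  len=0.1152
  (v7,v11,v4) [--+] → (1.15248, 2.19568, -0.0446)–(1.2677, 2.19568, -0.0446)  len=0.1152
  (v4,v11,v8) [+-+] → (1.15248, 2.19568, -0.0446)–(-1.2677, 2.19568, -0.0446)  len=2.4202
  (v10,v14,v11) [++-] → (-1.12699, 0.0997801, -0.0446)–(-0.5923, 1.02592, -0.0446)  len=1.0694
  (v11,v14,v15) [-+-] → (-1.12699, 0.0997801, -0.0446)–(-1.1846, 0, -0.0446)  len=0.1152
  (v11,v15,v8) [--+] → (-1.32531, 2.0959, -0.0446)–(-1.2677, 2.19568, -0.0446)  len=0.1152
  (v8,v15,v12) [+-+] → (-1.32531, 2.0959, -0.0446)–(-2.5354, 0, -0.0446)  len=2.4201
  (v14,v18,v15) [++-] → (-0.649908, -0.926142, -0.0446)–(-1.1846, 0, -0.0446)  len=1.0694
  (v15,v18,v19) [-+-] → (-0.649908, -0.926142, -0.0446)–(-0.5923, -1.02592, -0.0446)  len=0.1152
  (v15,v19,v12) [--+] → (-2.47779, -0.0997801, -0.0446)–(-2.5354, 0, -0.0446)  len=0.1152
  (v12,v19,v16) [+-+] → (-2.47779, -0.0997801, -0.0446)–(-1.2677, -2.19568, -0.0446)  len=2.4201
  (v18,v22,v19) [++-] → (0.477083, -1.02592, -0.0446)–(-0.5923, -1.02592, -0.0446)  len=1.0694
  (v19,v22,v23) [-+-] → (0.477083, -1.02592, -0.0446)–(0.5923, -1.02592, -0.0446)  len=0.1152
  (v19,v23,v16) [--+] → (-1.15248, -2.19568, -0.0446)–(-1.2677, -2.19568, -0.0446)  len=0.1152
  (v16,v23,v20) [+-+] → (-1.15248, -2.19568, -0.0446)–(1.2677, -2.19568, -0.0446)  len=2.4202
  (v22,v2,v23) [++-] → (1.12699, -0.0997801, -0.0446)–(0.5923, -1.02592, -0.0446)  len=1.0694
  (v23,v2,v3) [-+-] → (1.12699, -0.0997801, -0.0446)–(1.1846, 0, -0.0446)  len=0.1152
  (v23,v3,v20) [--+] → (1.32531, -2.0959, -0.0446)–(1.2677, -2.19568, -0.0446)  len=0.1152
  (v20,v3,v0) [+-+] → (1.32531, -2.0959, -0.0446)–(2.5354, 0, -0.0446)  len=2.4201

Chained into 2 loop(s):
  loop 1: 12 segments, perimeter = 7.1077
  loop 2: 12 segments, perimeter = 15.2123
Total perimeter = 22.320
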